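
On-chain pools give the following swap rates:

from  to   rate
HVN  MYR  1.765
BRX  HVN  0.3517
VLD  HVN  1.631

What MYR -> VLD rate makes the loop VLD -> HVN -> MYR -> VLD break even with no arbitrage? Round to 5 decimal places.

0.34738

Known legs of the cycle: 1.631 × 1.765 = 2.878715
For no arbitrage the full-cycle product must be 1, so the missing rate is 1 / 2.878715 ≈ 0.3473772.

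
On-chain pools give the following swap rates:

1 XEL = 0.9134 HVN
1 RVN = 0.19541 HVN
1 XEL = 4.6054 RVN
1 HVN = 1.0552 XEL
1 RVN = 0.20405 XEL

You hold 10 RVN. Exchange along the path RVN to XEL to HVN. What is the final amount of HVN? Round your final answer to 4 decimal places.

1.8638

10 RVN × 0.20405 = 2.0405 XEL
2.0405 XEL × 0.9134 = 1.8637927 HVN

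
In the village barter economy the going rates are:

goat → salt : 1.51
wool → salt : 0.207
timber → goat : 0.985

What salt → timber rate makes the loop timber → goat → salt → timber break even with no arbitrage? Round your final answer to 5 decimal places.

0.67234

Known legs of the cycle: 0.985 × 1.51 = 1.48735
For no arbitrage the full-cycle product must be 1, so the missing rate is 1 / 1.48735 ≈ 0.6723367.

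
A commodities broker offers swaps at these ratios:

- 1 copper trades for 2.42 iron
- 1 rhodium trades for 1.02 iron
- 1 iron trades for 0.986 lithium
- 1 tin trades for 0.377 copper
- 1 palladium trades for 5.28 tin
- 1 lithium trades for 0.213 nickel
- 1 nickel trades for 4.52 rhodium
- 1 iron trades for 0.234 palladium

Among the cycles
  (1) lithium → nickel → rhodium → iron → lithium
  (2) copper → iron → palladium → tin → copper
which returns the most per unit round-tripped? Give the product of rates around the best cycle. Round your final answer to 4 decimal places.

1.1272

(1) 0.213 × 4.52 × 1.02 × 0.986 = 0.96827
(2) 2.42 × 0.234 × 5.28 × 0.377 = 1.12721
Highest is cycle (2) at 1.1272 (>1, arbitrage).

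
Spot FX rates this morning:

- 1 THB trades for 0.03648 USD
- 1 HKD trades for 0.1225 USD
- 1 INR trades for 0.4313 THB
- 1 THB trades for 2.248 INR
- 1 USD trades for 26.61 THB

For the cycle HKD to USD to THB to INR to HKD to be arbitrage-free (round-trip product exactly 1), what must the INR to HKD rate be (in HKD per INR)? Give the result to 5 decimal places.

Known legs of the cycle: 0.1225 × 26.61 × 2.248 = 7.3278618
For no arbitrage the full-cycle product must be 1, so the missing rate is 1 / 7.3278618 ≈ 0.1364655.

0.13647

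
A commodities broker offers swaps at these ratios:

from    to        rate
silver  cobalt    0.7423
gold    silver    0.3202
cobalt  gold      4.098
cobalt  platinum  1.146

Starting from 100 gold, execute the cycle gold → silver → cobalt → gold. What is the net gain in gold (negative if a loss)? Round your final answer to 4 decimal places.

-2.5969

100 gold × 0.3202 = 32.02 silver
32.02 silver × 0.7423 = 23.768446 cobalt
23.768446 cobalt × 4.098 = 97.403091708 gold
Net change: 97.403091708 − 100 = -2.596908292 gold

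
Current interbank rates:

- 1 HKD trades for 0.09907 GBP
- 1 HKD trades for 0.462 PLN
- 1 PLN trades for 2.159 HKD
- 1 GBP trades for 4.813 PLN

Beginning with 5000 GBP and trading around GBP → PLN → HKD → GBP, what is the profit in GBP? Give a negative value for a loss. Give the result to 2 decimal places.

147.31

5000 GBP × 4.813 = 24065 PLN
24065 PLN × 2.159 = 51956.335 HKD
51956.335 HKD × 0.09907 = 5147.31410845 GBP
Net change: 5147.31410845 − 5000 = 147.31410845 GBP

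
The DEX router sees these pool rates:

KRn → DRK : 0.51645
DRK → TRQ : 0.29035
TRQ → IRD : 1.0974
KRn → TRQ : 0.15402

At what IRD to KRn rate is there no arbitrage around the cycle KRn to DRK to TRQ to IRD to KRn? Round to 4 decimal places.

6.0769

Known legs of the cycle: 0.51645 × 0.29035 × 1.0974 = 0.1645565099805
For no arbitrage the full-cycle product must be 1, so the missing rate is 1 / 0.1645565099805 ≈ 6.076940.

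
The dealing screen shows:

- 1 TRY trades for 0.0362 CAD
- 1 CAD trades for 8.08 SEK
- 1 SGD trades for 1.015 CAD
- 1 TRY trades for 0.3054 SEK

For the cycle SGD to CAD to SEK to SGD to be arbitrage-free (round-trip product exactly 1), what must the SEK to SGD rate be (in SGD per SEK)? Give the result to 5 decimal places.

0.12193

Known legs of the cycle: 1.015 × 8.08 = 8.2012
For no arbitrage the full-cycle product must be 1, so the missing rate is 1 / 8.2012 ≈ 0.1219334.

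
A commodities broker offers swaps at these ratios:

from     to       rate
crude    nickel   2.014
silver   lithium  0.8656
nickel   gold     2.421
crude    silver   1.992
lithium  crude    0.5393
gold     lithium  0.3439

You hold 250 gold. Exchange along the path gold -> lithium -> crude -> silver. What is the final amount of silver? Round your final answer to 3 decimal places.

92.362

250 gold × 0.3439 = 85.975 lithium
85.975 lithium × 0.5393 = 46.3663175 crude
46.3663175 crude × 1.992 = 92.36170446 silver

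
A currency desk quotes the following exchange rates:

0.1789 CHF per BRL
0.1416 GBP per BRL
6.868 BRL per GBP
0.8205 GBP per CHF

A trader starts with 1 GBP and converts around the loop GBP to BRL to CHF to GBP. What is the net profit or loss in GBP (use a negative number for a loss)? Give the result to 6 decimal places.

0.008136

1 GBP × 6.868 = 6.868 BRL
6.868 BRL × 0.1789 = 1.2286852 CHF
1.2286852 CHF × 0.8205 = 1.0081362066 GBP
Net change: 1.0081362066 − 1 = 0.0081362066 GBP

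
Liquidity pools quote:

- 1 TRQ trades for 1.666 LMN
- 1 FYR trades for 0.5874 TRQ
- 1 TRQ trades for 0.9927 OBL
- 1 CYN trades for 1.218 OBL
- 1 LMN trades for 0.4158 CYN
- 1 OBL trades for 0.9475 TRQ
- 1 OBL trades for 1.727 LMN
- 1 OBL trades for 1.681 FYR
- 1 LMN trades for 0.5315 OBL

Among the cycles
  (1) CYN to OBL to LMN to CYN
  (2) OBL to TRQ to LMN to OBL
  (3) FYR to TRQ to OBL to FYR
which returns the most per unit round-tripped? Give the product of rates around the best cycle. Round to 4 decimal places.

(1) 1.218 × 1.727 × 0.4158 = 0.87463
(2) 0.9475 × 1.666 × 0.5315 = 0.83899
(3) 0.5874 × 0.9927 × 1.681 = 0.98021
Highest is cycle (3) at 0.9802 (≤1, no arbitrage).

0.9802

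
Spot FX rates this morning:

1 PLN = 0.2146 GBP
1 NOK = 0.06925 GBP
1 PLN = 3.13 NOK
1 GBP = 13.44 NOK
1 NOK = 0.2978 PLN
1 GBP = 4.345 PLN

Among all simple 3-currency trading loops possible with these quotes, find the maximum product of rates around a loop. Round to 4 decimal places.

0.9418

NOK→GBP→PLN→NOK: 0.06925 × 4.345 × 3.13 = 0.94179
NOK→PLN→GBP→NOK: 0.2978 × 0.2146 × 13.44 = 0.85892
Maximum is NOK→GBP→PLN→NOK at 0.9418; no arbitrage — every cycle loses value.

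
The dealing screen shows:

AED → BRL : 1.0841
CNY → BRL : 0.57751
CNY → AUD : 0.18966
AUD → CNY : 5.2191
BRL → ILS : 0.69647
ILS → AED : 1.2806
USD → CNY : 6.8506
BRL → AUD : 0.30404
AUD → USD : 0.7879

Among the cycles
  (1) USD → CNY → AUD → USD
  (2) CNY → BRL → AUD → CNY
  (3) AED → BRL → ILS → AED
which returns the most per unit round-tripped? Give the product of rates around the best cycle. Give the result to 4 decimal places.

1.0237

(1) 6.8506 × 0.18966 × 0.7879 = 1.02371
(2) 0.57751 × 0.30404 × 5.2191 = 0.91640
(3) 1.0841 × 0.69647 × 1.2806 = 0.96691
Highest is cycle (1) at 1.0237 (>1, arbitrage).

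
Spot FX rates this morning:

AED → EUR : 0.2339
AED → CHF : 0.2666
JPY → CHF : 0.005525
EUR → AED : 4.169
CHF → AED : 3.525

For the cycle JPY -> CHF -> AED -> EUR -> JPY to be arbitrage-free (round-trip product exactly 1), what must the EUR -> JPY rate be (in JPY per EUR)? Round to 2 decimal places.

Known legs of the cycle: 0.005525 × 3.525 × 0.2339 = 0.0045553486875
For no arbitrage the full-cycle product must be 1, so the missing rate is 1 / 0.0045553486875 ≈ 219.5222.

219.52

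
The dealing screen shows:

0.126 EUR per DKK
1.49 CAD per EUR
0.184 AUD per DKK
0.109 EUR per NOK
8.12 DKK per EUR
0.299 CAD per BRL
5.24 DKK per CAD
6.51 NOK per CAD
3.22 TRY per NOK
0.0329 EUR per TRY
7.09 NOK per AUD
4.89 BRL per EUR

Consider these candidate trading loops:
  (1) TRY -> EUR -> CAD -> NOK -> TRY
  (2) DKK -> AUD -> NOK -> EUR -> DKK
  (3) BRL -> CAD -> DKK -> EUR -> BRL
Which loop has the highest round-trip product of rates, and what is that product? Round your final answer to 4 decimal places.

1.1546

(1) 0.0329 × 1.49 × 6.51 × 3.22 = 1.02759
(2) 0.184 × 7.09 × 0.109 × 8.12 = 1.15464
(3) 0.299 × 5.24 × 0.126 × 4.89 = 0.96534
Highest is cycle (2) at 1.1546 (>1, arbitrage).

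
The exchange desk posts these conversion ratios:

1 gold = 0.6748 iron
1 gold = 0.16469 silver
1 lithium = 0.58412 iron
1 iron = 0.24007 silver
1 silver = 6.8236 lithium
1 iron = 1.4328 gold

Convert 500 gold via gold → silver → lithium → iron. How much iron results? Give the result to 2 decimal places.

500 gold × 0.16469 = 82.345 silver
82.345 silver × 6.8236 = 561.889342 lithium
561.889342 lithium × 0.58412 = 328.21080244904 iron

328.21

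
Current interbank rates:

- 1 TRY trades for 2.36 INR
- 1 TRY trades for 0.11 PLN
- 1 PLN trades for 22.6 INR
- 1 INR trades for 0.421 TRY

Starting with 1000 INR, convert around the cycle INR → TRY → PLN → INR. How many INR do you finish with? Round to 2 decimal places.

1000 INR × 0.421 = 421 TRY
421 TRY × 0.11 = 46.31 PLN
46.31 PLN × 22.6 = 1046.606 INR

1046.61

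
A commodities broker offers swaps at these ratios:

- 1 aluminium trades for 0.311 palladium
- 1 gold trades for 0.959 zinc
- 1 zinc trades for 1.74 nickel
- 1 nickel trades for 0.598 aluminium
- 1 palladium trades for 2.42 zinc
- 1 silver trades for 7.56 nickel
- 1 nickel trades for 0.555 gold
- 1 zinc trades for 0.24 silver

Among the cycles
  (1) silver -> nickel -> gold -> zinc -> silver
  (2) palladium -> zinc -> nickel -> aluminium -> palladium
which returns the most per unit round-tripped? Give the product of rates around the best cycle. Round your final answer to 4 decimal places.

(1) 7.56 × 0.555 × 0.959 × 0.24 = 0.96571
(2) 2.42 × 1.74 × 0.598 × 0.311 = 0.78312
Highest is cycle (1) at 0.9657 (≤1, no arbitrage).

0.9657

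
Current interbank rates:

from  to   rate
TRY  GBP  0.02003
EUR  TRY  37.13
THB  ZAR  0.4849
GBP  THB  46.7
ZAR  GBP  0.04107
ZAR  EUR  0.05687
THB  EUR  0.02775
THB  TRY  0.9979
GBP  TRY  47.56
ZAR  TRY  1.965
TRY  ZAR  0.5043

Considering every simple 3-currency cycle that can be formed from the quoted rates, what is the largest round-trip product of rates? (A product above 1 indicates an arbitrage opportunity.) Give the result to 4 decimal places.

1.0649

TRY→ZAR→EUR→TRY: 0.5043 × 0.05687 × 37.13 = 1.06487
TRY→ZAR→GBP→TRY: 0.5043 × 0.04107 × 47.56 = 0.98504
TRY→GBP→THB→TRY: 0.02003 × 46.7 × 0.9979 = 0.93344
GBP→THB→ZAR→GBP: 46.7 × 0.4849 × 0.04107 = 0.93002
Maximum is TRY→ZAR→EUR→TRY at 1.0649; arbitrage exists.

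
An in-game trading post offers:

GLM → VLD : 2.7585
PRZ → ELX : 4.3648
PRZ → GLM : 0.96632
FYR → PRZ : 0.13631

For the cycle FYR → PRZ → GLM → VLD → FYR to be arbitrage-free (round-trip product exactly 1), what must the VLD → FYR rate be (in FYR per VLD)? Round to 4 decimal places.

2.7522

Known legs of the cycle: 0.13631 × 0.96632 × 2.7585 = 0.3633470799732
For no arbitrage the full-cycle product must be 1, so the missing rate is 1 / 0.3633470799732 ≈ 2.752189.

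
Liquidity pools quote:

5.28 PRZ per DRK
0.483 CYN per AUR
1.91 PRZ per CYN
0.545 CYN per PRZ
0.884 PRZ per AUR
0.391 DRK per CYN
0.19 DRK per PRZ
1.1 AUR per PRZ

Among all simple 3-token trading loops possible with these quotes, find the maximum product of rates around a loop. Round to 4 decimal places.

1.1251

DRK→PRZ→CYN→DRK: 5.28 × 0.545 × 0.391 = 1.12514
PRZ→AUR→CYN→PRZ: 1.1 × 0.483 × 1.91 = 1.01478
Maximum is DRK→PRZ→CYN→DRK at 1.1251; arbitrage exists.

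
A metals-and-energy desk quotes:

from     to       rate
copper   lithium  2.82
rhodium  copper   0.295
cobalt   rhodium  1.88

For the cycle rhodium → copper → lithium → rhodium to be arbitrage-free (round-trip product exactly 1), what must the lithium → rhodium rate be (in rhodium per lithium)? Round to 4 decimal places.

1.2021

Known legs of the cycle: 0.295 × 2.82 = 0.8319
For no arbitrage the full-cycle product must be 1, so the missing rate is 1 / 0.8319 ≈ 1.202068.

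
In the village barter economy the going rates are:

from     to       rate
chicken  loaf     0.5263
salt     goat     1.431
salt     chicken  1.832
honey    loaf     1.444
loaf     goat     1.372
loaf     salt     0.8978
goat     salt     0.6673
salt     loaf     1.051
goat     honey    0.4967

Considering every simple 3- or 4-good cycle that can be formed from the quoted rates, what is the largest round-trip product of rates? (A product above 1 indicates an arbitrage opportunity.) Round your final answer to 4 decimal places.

loaf→goat→honey→loaf: 1.372 × 0.4967 × 1.444 = 0.98405
loaf→goat→salt→loaf: 1.372 × 0.6673 × 1.051 = 0.96223
loaf→salt→goat→honey→loaf: 0.8978 × 1.431 × 0.4967 × 1.444 = 0.92147
chicken→loaf→goat→salt→chicken: 0.5263 × 1.372 × 0.6673 × 1.832 = 0.88274
chicken→loaf→salt→chicken: 0.5263 × 0.8978 × 1.832 = 0.86564
Maximum is loaf→goat→honey→loaf at 0.9840; no arbitrage — every cycle loses value.

0.9840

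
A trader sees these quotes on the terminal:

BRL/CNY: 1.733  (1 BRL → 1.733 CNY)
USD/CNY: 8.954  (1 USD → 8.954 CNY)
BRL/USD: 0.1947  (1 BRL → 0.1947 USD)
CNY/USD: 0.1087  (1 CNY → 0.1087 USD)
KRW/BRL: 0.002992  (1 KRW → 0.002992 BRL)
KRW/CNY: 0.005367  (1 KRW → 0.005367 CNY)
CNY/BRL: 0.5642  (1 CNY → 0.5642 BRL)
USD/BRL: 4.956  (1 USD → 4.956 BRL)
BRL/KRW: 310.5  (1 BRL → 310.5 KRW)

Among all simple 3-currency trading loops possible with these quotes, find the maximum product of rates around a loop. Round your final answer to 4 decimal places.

0.9836

BRL→USD→CNY→BRL: 0.1947 × 8.954 × 0.5642 = 0.98359
BRL→KRW→CNY→BRL: 310.5 × 0.005367 × 0.5642 = 0.94021
BRL→CNY→USD→BRL: 1.733 × 0.1087 × 4.956 = 0.93360
Maximum is BRL→USD→CNY→BRL at 0.9836; no arbitrage — every cycle loses value.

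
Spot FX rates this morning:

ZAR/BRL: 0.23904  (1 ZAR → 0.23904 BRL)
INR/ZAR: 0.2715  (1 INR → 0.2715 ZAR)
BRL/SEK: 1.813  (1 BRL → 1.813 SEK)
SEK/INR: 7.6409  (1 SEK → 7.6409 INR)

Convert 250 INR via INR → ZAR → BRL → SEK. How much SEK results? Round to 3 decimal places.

29.416

250 INR × 0.2715 = 67.875 ZAR
67.875 ZAR × 0.23904 = 16.22484 BRL
16.22484 BRL × 1.813 = 29.41563492 SEK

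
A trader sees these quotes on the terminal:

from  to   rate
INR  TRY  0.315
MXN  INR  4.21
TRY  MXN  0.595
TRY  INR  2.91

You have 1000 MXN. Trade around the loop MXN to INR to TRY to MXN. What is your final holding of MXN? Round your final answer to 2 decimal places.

1000 MXN × 4.21 = 4210 INR
4210 INR × 0.315 = 1326.15 TRY
1326.15 TRY × 0.595 = 789.05925 MXN

789.06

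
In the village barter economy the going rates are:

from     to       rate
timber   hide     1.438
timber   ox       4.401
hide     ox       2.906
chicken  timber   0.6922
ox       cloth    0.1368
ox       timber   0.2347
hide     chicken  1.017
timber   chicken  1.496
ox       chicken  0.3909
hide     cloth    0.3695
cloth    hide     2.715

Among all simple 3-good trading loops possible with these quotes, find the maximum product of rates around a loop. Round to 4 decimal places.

1.1908

timber→ox→chicken→timber: 4.401 × 0.3909 × 0.6922 = 1.19083
hide→ox→cloth→hide: 2.906 × 0.1368 × 2.715 = 1.07932
hide→chicken→timber→hide: 1.017 × 0.6922 × 1.438 = 1.01231
hide→ox→timber→hide: 2.906 × 0.2347 × 1.438 = 0.98077
Maximum is timber→ox→chicken→timber at 1.1908; arbitrage exists.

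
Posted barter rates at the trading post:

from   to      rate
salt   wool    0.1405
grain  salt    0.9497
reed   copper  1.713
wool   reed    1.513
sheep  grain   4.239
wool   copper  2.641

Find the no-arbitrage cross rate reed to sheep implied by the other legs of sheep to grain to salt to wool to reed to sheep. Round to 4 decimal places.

1.1685

Known legs of the cycle: 4.239 × 0.9497 × 0.1405 × 1.513 = 0.85578586078995
For no arbitrage the full-cycle product must be 1, so the missing rate is 1 / 0.85578586078995 ≈ 1.168517.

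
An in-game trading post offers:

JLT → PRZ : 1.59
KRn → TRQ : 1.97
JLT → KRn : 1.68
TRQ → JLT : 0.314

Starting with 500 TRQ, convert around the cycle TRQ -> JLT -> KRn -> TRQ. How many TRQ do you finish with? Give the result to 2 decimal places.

519.61

500 TRQ × 0.314 = 157 JLT
157 JLT × 1.68 = 263.76 KRn
263.76 KRn × 1.97 = 519.6072 TRQ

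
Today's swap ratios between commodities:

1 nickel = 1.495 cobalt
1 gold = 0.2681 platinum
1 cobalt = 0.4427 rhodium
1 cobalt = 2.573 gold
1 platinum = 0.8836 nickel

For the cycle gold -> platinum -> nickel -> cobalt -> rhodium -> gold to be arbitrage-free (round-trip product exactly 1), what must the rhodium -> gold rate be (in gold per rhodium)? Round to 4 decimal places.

Known legs of the cycle: 0.2681 × 0.8836 × 1.495 × 0.4427 = 0.15678453988834
For no arbitrage the full-cycle product must be 1, so the missing rate is 1 / 0.15678453988834 ≈ 6.378180.

6.3782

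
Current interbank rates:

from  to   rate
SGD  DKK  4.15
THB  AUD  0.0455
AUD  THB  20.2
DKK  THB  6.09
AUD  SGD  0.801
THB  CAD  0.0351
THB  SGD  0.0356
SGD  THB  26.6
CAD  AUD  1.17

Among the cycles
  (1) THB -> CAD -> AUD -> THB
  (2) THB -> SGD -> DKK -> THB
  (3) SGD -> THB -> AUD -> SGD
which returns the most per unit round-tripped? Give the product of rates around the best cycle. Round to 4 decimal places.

0.9695

(1) 0.0351 × 1.17 × 20.2 = 0.82955
(2) 0.0356 × 4.15 × 6.09 = 0.89974
(3) 26.6 × 0.0455 × 0.801 = 0.96945
Highest is cycle (3) at 0.9695 (≤1, no arbitrage).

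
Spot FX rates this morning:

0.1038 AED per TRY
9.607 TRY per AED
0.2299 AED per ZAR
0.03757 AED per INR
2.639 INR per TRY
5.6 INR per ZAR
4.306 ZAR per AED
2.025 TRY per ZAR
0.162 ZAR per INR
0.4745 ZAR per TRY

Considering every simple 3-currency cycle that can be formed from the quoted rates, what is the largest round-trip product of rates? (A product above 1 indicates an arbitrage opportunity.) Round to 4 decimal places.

1.0480

AED→TRY→ZAR→AED: 9.607 × 0.4745 × 0.2299 = 1.04800
AED→TRY→INR→AED: 9.607 × 2.639 × 0.03757 = 0.95251
AED→ZAR→INR→AED: 4.306 × 5.6 × 0.03757 = 0.90595
AED→ZAR→TRY→AED: 4.306 × 2.025 × 0.1038 = 0.90510
INR→ZAR→TRY→INR: 0.162 × 2.025 × 2.639 = 0.86572
Maximum is AED→TRY→ZAR→AED at 1.0480; arbitrage exists.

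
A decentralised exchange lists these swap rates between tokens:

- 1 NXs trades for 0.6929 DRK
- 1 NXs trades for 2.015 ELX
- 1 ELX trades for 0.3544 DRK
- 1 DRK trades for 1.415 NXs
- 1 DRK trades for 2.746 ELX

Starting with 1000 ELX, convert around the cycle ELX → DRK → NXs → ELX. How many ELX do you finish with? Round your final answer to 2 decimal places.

1000 ELX × 0.3544 = 354.4 DRK
354.4 DRK × 1.415 = 501.476 NXs
501.476 NXs × 2.015 = 1010.47414 ELX

1010.47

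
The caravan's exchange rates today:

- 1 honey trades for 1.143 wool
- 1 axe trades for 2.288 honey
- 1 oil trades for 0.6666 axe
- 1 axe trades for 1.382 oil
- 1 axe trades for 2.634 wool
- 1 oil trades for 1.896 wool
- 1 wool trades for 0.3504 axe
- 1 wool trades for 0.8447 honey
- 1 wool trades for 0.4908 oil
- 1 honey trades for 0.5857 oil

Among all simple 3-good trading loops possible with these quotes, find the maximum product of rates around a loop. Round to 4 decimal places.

wool→honey→oil→wool: 0.8447 × 0.5857 × 1.896 = 0.93803
wool→axe→oil→wool: 0.3504 × 1.382 × 1.896 = 0.91814
wool→axe→honey→wool: 0.3504 × 2.288 × 1.143 = 0.91636
honey→oil→axe→honey: 0.5857 × 0.6666 × 2.288 = 0.89330
wool→oil→axe→wool: 0.4908 × 0.6666 × 2.634 = 0.86176
Maximum is wool→honey→oil→wool at 0.9380; no arbitrage — every cycle loses value.

0.9380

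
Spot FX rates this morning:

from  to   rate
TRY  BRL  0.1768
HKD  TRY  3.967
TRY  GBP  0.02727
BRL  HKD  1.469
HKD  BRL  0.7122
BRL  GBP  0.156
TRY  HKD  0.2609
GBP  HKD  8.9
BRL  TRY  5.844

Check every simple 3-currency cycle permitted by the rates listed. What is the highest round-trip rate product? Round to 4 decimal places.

1.0859

HKD→BRL→TRY→HKD: 0.7122 × 5.844 × 0.2609 = 1.08589
HKD→TRY→BRL→HKD: 3.967 × 0.1768 × 1.469 = 1.03031
HKD→BRL→GBP→HKD: 0.7122 × 0.156 × 8.9 = 0.98882
HKD→TRY→GBP→HKD: 3.967 × 0.02727 × 8.9 = 0.96280
Maximum is HKD→BRL→TRY→HKD at 1.0859; arbitrage exists.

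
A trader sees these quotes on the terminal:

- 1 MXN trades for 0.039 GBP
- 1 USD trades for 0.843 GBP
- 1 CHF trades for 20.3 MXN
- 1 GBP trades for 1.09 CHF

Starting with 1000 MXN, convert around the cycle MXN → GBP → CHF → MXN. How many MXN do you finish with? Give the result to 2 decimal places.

1000 MXN × 0.039 = 39 GBP
39 GBP × 1.09 = 42.51 CHF
42.51 CHF × 20.3 = 862.953 MXN

862.95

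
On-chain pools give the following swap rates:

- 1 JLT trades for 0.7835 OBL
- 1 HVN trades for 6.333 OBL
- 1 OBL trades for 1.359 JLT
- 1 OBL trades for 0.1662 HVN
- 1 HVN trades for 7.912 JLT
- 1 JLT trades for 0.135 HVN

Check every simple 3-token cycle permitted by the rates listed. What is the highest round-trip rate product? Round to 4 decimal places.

HVN→OBL→JLT→HVN: 6.333 × 1.359 × 0.135 = 1.16188
HVN→JLT→OBL→HVN: 7.912 × 0.7835 × 0.1662 = 1.03028
Maximum is HVN→OBL→JLT→HVN at 1.1619; arbitrage exists.

1.1619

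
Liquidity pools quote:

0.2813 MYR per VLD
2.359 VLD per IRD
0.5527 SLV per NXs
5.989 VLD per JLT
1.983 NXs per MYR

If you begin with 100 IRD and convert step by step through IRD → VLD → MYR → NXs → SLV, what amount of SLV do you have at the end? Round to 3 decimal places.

100 IRD × 2.359 = 235.9 VLD
235.9 VLD × 0.2813 = 66.35867 MYR
66.35867 MYR × 1.983 = 131.58924261 NXs
131.58924261 NXs × 0.5527 = 72.729374390547 SLV

72.729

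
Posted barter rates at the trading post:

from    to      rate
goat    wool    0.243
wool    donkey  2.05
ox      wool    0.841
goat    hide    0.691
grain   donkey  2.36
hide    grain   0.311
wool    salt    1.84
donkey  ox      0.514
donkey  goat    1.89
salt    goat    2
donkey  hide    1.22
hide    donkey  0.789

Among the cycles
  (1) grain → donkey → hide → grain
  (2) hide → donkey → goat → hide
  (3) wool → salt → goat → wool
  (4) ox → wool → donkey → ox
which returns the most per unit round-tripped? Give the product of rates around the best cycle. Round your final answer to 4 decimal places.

1.0304

(1) 2.36 × 1.22 × 0.311 = 0.89543
(2) 0.789 × 1.89 × 0.691 = 1.03043
(3) 1.84 × 2 × 0.243 = 0.89424
(4) 0.841 × 2.05 × 0.514 = 0.88616
Highest is cycle (2) at 1.0304 (>1, arbitrage).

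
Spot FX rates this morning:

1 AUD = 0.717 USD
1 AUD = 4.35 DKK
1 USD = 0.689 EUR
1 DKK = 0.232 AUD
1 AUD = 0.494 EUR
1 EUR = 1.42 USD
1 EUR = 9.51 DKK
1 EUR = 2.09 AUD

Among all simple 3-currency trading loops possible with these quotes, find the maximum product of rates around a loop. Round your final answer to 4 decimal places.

1.0899

EUR→DKK→AUD→EUR: 9.51 × 0.232 × 0.494 = 1.08992
EUR→AUD→USD→EUR: 2.09 × 0.717 × 0.689 = 1.03249
Maximum is EUR→DKK→AUD→EUR at 1.0899; arbitrage exists.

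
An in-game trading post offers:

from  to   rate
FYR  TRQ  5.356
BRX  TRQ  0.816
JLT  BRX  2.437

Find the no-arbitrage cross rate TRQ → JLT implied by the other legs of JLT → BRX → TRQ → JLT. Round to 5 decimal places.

Known legs of the cycle: 2.437 × 0.816 = 1.988592
For no arbitrage the full-cycle product must be 1, so the missing rate is 1 / 1.988592 ≈ 0.5028684.

0.50287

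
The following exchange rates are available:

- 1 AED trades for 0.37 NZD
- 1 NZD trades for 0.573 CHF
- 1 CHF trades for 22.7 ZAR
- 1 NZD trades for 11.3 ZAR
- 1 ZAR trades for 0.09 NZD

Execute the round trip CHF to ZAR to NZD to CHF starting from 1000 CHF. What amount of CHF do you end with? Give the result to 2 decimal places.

1170.64

1000 CHF × 22.7 = 22700 ZAR
22700 ZAR × 0.09 = 2043 NZD
2043 NZD × 0.573 = 1170.639 CHF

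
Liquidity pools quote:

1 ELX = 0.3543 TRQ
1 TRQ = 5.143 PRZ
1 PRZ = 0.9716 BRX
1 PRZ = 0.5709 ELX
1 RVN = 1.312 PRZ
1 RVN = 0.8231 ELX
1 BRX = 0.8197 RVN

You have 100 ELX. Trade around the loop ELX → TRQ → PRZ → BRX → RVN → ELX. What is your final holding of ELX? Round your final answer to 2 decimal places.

100 ELX × 0.3543 = 35.43 TRQ
35.43 TRQ × 5.143 = 182.21649 PRZ
182.21649 PRZ × 0.9716 = 177.041541684 BRX
177.041541684 BRX × 0.8197 = 145.1209517183748 RVN
145.1209517183748 RVN × 0.8231 = 119.44905535939429788 ELX

119.45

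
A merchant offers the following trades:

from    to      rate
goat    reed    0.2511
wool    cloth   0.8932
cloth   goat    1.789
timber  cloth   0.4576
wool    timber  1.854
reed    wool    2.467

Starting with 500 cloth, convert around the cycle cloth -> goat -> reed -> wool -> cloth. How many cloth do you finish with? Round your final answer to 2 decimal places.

500 cloth × 1.789 = 894.5 goat
894.5 goat × 0.2511 = 224.60895 reed
224.60895 reed × 2.467 = 554.11027965 wool
554.11027965 wool × 0.8932 = 494.93130178338 cloth

494.93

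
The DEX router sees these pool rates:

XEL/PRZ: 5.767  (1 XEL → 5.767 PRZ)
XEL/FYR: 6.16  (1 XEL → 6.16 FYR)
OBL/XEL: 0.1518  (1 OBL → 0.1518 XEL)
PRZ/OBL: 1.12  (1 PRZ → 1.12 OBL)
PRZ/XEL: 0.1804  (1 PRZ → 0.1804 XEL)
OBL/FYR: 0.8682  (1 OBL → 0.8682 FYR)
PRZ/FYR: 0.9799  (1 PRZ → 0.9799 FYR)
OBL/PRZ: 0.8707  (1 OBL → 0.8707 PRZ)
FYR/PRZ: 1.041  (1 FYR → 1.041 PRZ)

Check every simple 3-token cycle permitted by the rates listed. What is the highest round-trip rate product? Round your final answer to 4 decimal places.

1.1568

PRZ→XEL→FYR→PRZ: 0.1804 × 6.16 × 1.041 = 1.15683
PRZ→OBL→FYR→PRZ: 1.12 × 0.8682 × 1.041 = 1.01225
PRZ→OBL→XEL→PRZ: 1.12 × 0.1518 × 5.767 = 0.98048
Maximum is PRZ→XEL→FYR→PRZ at 1.1568; arbitrage exists.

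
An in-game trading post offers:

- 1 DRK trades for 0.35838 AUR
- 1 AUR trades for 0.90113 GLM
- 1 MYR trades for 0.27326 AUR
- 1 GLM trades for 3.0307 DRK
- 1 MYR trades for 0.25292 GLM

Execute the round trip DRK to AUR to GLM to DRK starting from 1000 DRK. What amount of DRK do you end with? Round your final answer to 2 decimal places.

978.76

1000 DRK × 0.35838 = 358.38 AUR
358.38 AUR × 0.90113 = 322.9469694 GLM
322.9469694 GLM × 3.0307 = 978.75538016058 DRK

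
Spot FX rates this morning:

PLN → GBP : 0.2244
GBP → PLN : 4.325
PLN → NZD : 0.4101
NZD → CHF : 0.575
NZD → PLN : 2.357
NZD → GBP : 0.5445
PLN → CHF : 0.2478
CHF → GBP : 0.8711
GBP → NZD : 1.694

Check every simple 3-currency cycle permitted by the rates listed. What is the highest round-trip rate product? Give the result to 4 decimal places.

PLN→NZD→GBP→PLN: 0.4101 × 0.5445 × 4.325 = 0.96577
CHF→GBP→PLN→CHF: 0.8711 × 4.325 × 0.2478 = 0.93359
PLN→GBP→NZD→PLN: 0.2244 × 1.694 × 2.357 = 0.89597
CHF→GBP→NZD→CHF: 0.8711 × 1.694 × 0.575 = 0.84849
Maximum is PLN→NZD→GBP→PLN at 0.9658; no arbitrage — every cycle loses value.

0.9658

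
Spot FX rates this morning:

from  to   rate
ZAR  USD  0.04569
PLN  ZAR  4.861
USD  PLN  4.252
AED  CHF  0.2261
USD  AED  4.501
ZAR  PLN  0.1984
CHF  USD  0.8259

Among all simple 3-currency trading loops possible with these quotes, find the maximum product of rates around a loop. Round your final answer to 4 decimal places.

0.9444

USD→PLN→ZAR→USD: 4.252 × 4.861 × 0.04569 = 0.94437
USD→AED→CHF→USD: 4.501 × 0.2261 × 0.8259 = 0.84050
Maximum is USD→PLN→ZAR→USD at 0.9444; no arbitrage — every cycle loses value.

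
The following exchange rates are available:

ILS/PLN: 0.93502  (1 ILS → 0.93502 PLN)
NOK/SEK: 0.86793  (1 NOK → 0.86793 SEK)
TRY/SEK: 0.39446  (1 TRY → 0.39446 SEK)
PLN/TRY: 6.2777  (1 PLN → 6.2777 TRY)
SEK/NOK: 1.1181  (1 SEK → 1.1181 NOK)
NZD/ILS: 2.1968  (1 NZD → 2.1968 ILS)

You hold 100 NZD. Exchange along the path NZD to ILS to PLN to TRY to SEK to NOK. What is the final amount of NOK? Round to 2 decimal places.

100 NZD × 2.1968 = 219.68 ILS
219.68 ILS × 0.93502 = 205.4051936 PLN
205.4051936 PLN × 6.2777 = 1289.47218386272 TRY
1289.47218386272 TRY × 0.39446 = 508.6451976464885312 SEK
508.6451976464885312 SEK × 1.1181 = 568.71619548853882673472 NOK

568.72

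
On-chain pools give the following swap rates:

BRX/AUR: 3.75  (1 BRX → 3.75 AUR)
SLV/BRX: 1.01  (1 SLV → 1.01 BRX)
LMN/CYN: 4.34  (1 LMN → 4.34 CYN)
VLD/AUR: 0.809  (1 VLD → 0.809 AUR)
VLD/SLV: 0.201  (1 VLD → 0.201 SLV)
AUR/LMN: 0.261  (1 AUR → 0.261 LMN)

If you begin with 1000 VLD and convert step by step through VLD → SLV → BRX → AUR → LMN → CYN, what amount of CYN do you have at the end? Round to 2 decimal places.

1000 VLD × 0.201 = 201 SLV
201 SLV × 1.01 = 203.01 BRX
203.01 BRX × 3.75 = 761.2875 AUR
761.2875 AUR × 0.261 = 198.6960375 LMN
198.6960375 LMN × 4.34 = 862.34080275 CYN

862.34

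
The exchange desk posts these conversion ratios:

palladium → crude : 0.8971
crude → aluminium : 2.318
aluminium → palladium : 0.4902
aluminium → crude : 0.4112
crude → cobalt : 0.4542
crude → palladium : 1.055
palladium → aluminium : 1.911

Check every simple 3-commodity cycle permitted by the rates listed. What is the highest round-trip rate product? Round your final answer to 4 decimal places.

1.0194

palladium→crude→aluminium→palladium: 0.8971 × 2.318 × 0.4902 = 1.01936
palladium→aluminium→crude→palladium: 1.911 × 0.4112 × 1.055 = 0.82902
Maximum is palladium→crude→aluminium→palladium at 1.0194; arbitrage exists.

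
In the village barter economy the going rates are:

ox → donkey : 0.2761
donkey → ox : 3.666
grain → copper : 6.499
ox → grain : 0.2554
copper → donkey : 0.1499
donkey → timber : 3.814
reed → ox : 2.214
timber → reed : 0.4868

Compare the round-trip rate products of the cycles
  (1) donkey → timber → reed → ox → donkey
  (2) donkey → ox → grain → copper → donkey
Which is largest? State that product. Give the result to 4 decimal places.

1.1349

(1) 3.814 × 0.4868 × 2.214 × 0.2761 = 1.13495
(2) 3.666 × 0.2554 × 6.499 × 0.1499 = 0.91214
Highest is cycle (1) at 1.1349 (>1, arbitrage).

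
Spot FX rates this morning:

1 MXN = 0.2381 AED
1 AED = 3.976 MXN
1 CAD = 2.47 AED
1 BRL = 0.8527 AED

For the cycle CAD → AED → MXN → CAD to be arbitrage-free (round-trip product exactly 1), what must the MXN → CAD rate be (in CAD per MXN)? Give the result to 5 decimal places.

Known legs of the cycle: 2.47 × 3.976 = 9.82072
For no arbitrage the full-cycle product must be 1, so the missing rate is 1 / 9.82072 ≈ 0.1018255.

0.10183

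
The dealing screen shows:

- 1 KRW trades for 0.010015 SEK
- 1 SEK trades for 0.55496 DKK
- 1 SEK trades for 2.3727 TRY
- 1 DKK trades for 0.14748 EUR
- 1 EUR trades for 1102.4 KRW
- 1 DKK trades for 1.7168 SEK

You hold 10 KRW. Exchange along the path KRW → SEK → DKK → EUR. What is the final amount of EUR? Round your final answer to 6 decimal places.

10 KRW × 0.010015 = 0.10015 SEK
0.10015 SEK × 0.55496 = 0.055579244 DKK
0.055579244 DKK × 0.14748 = 0.00819682690512 EUR

0.008197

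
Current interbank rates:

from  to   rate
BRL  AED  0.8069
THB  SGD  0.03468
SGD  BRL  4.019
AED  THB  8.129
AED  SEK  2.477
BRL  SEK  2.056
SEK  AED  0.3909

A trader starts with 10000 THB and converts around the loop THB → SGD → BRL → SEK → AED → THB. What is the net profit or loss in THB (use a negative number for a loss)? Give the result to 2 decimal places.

10000 THB × 0.03468 = 346.8 SGD
346.8 SGD × 4.019 = 1393.7892 BRL
1393.7892 BRL × 2.056 = 2865.6305952 SEK
2865.6305952 SEK × 0.3909 = 1120.17499966368 AED
1120.17499966368 AED × 8.129 = 9105.90257226605472 THB
Net change: 9105.90257226605472 − 10000 = -894.09742773394528 THB

-894.10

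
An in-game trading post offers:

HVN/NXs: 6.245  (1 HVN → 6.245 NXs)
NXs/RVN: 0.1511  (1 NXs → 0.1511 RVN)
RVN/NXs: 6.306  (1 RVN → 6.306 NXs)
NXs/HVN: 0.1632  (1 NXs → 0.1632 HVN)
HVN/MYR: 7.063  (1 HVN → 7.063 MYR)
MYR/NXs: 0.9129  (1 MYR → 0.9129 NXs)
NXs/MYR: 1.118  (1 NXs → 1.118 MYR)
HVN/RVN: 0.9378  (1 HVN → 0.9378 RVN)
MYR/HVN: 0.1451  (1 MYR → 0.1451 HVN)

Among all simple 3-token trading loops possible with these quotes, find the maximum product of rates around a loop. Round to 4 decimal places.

1.0523

HVN→MYR→NXs→HVN: 7.063 × 0.9129 × 0.1632 = 1.05228
HVN→NXs→MYR→HVN: 6.245 × 1.118 × 0.1451 = 1.01308
HVN→RVN→NXs→HVN: 0.9378 × 6.306 × 0.1632 = 0.96513
Maximum is HVN→MYR→NXs→HVN at 1.0523; arbitrage exists.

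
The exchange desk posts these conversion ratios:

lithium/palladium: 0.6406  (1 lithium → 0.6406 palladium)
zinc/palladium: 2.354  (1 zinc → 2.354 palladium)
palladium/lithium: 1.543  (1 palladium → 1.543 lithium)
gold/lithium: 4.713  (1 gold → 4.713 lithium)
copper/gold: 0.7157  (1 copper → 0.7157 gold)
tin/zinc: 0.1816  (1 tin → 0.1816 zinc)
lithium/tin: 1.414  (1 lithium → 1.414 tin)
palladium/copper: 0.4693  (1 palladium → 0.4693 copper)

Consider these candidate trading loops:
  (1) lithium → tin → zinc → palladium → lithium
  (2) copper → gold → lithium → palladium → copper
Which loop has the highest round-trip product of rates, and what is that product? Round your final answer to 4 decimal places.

1.0141

(1) 1.414 × 0.1816 × 2.354 × 1.543 = 0.93269
(2) 0.7157 × 4.713 × 0.6406 × 0.4693 = 1.01407
Highest is cycle (2) at 1.0141 (>1, arbitrage).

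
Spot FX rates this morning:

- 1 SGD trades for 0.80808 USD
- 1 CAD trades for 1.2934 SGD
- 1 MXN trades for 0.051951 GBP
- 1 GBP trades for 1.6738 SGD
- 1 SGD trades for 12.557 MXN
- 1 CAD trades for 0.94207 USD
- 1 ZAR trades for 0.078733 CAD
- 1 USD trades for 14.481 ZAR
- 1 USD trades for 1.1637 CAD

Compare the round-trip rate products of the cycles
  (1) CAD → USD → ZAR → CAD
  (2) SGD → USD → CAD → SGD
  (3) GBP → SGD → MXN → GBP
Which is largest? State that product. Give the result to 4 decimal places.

(1) 0.94207 × 14.481 × 0.078733 = 1.07408
(2) 0.80808 × 1.1637 × 1.2934 = 1.21627
(3) 1.6738 × 12.557 × 0.051951 = 1.09190
Highest is cycle (2) at 1.2163 (>1, arbitrage).

1.2163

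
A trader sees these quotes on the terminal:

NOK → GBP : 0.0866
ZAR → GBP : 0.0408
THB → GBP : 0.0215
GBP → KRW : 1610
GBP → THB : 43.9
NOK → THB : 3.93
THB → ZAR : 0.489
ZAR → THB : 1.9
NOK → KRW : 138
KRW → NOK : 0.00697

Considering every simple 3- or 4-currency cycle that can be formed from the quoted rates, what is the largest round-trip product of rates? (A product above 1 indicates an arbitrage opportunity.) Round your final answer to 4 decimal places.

0.9718

KRW→NOK→GBP→KRW: 0.00697 × 0.0866 × 1610 = 0.97180
KRW→NOK→THB→GBP→KRW: 0.00697 × 3.93 × 0.0215 × 1610 = 0.94818
ZAR→GBP→THB→ZAR: 0.0408 × 43.9 × 0.489 = 0.87586
Maximum is KRW→NOK→GBP→KRW at 0.9718; no arbitrage — every cycle loses value.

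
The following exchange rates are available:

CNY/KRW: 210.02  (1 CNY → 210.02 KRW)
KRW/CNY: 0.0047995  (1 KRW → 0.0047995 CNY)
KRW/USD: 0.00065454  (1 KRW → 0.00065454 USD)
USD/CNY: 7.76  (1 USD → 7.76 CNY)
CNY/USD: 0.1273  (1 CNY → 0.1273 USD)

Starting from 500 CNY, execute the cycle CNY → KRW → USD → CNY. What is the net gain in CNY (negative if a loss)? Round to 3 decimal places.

500 CNY × 210.02 = 105010 KRW
105010 KRW × 0.00065454 = 68.7332454 USD
68.7332454 USD × 7.76 = 533.369984304 CNY
Net change: 533.369984304 − 500 = 33.369984304 CNY

33.370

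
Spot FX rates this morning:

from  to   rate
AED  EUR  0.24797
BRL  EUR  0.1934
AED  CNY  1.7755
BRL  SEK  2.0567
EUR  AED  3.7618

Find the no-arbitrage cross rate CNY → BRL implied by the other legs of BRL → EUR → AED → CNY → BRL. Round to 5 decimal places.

Known legs of the cycle: 0.1934 × 3.7618 × 1.7755 = 1.29173327906
For no arbitrage the full-cycle product must be 1, so the missing rate is 1 / 1.29173327906 ≈ 0.7741536.

0.77415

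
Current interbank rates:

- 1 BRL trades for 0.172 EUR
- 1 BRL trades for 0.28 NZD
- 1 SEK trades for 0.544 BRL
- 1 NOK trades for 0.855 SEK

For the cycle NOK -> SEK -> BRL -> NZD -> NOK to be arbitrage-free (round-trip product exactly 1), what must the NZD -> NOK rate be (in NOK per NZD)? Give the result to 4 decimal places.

7.6785

Known legs of the cycle: 0.855 × 0.544 × 0.28 = 0.1302336
For no arbitrage the full-cycle product must be 1, so the missing rate is 1 / 0.1302336 ≈ 7.678510.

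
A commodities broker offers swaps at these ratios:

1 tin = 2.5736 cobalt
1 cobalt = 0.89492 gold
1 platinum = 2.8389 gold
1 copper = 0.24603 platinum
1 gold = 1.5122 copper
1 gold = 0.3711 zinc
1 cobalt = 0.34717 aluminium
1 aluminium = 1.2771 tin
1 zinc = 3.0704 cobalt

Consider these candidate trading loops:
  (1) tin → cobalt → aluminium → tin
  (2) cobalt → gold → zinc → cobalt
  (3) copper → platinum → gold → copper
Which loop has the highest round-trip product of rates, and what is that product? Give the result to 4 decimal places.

(1) 2.5736 × 0.34717 × 1.2771 = 1.14106
(2) 0.89492 × 0.3711 × 3.0704 = 1.01969
(3) 0.24603 × 2.8389 × 1.5122 = 1.05620
Highest is cycle (1) at 1.1411 (>1, arbitrage).

1.1411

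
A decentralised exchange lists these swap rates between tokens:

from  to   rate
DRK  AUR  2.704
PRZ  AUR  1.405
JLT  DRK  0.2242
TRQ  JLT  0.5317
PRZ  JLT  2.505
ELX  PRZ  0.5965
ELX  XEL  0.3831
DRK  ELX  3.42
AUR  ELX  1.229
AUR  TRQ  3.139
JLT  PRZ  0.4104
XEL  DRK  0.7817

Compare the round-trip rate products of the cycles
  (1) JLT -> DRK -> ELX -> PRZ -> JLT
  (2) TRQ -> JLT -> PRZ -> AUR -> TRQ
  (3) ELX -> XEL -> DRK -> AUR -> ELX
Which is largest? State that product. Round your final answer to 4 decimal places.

1.1457

(1) 0.2242 × 3.42 × 0.5965 × 2.505 = 1.14572
(2) 0.5317 × 0.4104 × 1.405 × 3.139 = 0.96237
(3) 0.3831 × 0.7817 × 2.704 × 1.229 = 0.99520
Highest is cycle (1) at 1.1457 (>1, arbitrage).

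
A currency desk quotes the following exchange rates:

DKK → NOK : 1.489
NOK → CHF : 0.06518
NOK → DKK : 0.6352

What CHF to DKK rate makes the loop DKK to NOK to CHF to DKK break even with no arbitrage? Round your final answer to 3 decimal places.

10.304

Known legs of the cycle: 1.489 × 0.06518 = 0.09705302
For no arbitrage the full-cycle product must be 1, so the missing rate is 1 / 0.09705302 ≈ 10.30365.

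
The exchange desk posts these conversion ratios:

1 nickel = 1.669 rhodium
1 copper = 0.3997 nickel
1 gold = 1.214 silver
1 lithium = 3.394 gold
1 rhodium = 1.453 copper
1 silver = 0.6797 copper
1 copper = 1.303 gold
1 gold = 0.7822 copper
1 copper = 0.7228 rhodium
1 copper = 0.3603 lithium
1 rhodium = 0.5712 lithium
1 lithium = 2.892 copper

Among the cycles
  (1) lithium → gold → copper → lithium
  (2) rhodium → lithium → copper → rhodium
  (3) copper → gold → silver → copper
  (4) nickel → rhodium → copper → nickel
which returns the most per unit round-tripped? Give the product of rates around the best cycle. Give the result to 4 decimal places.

(1) 3.394 × 0.7822 × 0.3603 = 0.95652
(2) 0.5712 × 2.892 × 0.7228 = 1.19400
(3) 1.303 × 1.214 × 0.6797 = 1.07518
(4) 1.669 × 1.453 × 0.3997 = 0.96930
Highest is cycle (2) at 1.1940 (>1, arbitrage).

1.1940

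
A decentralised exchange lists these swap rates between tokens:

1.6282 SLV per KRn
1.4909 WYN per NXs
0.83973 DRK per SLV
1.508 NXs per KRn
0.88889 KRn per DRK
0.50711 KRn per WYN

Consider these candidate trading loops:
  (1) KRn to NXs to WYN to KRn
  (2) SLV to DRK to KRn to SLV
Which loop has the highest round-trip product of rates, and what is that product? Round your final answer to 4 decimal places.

1.2153

(1) 1.508 × 1.4909 × 0.50711 = 1.14012
(2) 0.83973 × 0.88889 × 1.6282 = 1.21533
Highest is cycle (2) at 1.2153 (>1, arbitrage).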